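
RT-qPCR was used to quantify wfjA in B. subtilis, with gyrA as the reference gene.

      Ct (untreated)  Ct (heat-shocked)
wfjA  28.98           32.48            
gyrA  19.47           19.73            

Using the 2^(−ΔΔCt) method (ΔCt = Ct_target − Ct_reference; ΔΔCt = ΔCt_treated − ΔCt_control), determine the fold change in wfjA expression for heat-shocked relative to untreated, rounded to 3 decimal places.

0.106

ΔCt(untreated) = 28.980 − 19.470 = 9.510
ΔCt(heat-shocked) = 32.480 − 19.730 = 12.750
ΔΔCt = 12.750 − 9.510 = 3.240
Fold change = 2^(−3.240) = 0.1058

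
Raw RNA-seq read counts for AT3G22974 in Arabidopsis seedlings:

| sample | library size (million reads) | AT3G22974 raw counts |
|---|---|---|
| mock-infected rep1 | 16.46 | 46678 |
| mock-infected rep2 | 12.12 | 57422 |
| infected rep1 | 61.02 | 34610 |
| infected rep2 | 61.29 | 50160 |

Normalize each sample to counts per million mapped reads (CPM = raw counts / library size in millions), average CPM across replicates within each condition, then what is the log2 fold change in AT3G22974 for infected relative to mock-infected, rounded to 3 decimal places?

-2.450

CPM(mock-infected rep1) = 46678 / 16.46 = 2835.8445
CPM(mock-infected rep2) = 57422 / 12.12 = 4737.7888
CPM(infected rep1) = 34610 / 61.02 = 567.1911
CPM(infected rep2) = 50160 / 61.29 = 818.4043
mean CPM(mock-infected) = 3786.8166; mean CPM(infected) = 692.7977
Fold change = 692.7977 / 3786.8166 = 0.18295
log2(0.18295) = -2.4505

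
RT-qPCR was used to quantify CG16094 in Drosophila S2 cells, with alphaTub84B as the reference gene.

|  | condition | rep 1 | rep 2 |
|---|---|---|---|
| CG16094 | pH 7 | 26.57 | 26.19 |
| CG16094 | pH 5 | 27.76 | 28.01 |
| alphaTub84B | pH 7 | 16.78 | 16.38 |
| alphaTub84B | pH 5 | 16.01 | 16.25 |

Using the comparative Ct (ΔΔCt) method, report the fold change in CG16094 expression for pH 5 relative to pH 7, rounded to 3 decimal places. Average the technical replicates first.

0.258

Mean Ct: CG16094 pH 7 26.380; CG16094 pH 5 27.885; alphaTub84B pH 7 16.580; alphaTub84B pH 5 16.130
ΔCt(pH 7) = 26.380 − 16.580 = 9.800
ΔCt(pH 5) = 27.885 − 16.130 = 11.755
ΔΔCt = 11.755 − 9.800 = 1.955
Fold change = 2^(−1.955) = 0.2579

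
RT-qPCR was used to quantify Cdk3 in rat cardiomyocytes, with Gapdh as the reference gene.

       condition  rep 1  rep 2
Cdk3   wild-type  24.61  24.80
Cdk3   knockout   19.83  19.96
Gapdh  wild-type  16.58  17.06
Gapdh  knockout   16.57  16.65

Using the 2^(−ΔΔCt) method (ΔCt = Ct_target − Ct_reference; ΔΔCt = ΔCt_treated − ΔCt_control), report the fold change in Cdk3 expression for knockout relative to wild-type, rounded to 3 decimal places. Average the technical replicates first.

24.251

Mean Ct: Cdk3 wild-type 24.705; Cdk3 knockout 19.895; Gapdh wild-type 16.820; Gapdh knockout 16.610
ΔCt(wild-type) = 24.705 − 16.820 = 7.885
ΔCt(knockout) = 19.895 − 16.610 = 3.285
ΔΔCt = 3.285 − 7.885 = -4.600
Fold change = 2^(−(-4.600)) = 2^4.600 = 24.2515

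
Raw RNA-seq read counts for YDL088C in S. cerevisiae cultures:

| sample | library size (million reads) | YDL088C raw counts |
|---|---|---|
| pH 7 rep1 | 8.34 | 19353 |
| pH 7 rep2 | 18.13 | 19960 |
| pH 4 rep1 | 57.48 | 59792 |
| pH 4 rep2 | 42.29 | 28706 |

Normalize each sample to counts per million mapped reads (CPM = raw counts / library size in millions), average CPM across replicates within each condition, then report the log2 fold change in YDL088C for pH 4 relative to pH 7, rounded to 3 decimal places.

-0.993

CPM(pH 7 rep1) = 19353 / 8.34 = 2320.5036
CPM(pH 7 rep2) = 19960 / 18.13 = 1100.9377
CPM(pH 4 rep1) = 59792 / 57.48 = 1040.2227
CPM(pH 4 rep2) = 28706 / 42.29 = 678.7893
mean CPM(pH 7) = 1710.7206; mean CPM(pH 4) = 859.5060
Fold change = 859.5060 / 1710.7206 = 0.50242
log2(0.50242) = -0.9930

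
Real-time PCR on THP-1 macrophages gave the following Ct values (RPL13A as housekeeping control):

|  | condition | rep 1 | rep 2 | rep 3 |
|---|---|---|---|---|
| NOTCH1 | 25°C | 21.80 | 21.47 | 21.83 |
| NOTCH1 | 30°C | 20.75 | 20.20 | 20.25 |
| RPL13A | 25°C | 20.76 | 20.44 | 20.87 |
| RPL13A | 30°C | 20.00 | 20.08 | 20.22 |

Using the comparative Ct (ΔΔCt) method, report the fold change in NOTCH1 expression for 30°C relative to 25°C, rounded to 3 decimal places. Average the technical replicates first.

1.636

Mean Ct: NOTCH1 25°C 21.700; NOTCH1 30°C 20.400; RPL13A 25°C 20.690; RPL13A 30°C 20.100
ΔCt(25°C) = 21.700 − 20.690 = 1.010
ΔCt(30°C) = 20.400 − 20.100 = 0.300
ΔΔCt = 0.300 − 1.010 = -0.710
Fold change = 2^(−(-0.710)) = 2^0.710 = 1.6358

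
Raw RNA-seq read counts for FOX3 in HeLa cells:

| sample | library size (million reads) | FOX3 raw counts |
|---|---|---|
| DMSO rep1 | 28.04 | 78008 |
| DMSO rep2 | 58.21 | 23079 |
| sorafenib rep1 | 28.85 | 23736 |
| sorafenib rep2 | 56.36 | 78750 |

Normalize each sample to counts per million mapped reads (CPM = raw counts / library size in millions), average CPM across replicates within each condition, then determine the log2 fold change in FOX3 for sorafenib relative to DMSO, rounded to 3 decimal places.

-0.518

CPM(DMSO rep1) = 78008 / 28.04 = 2782.0257
CPM(DMSO rep2) = 23079 / 58.21 = 396.4783
CPM(sorafenib rep1) = 23736 / 28.85 = 822.7383
CPM(sorafenib rep2) = 78750 / 56.36 = 1397.2676
mean CPM(DMSO) = 1589.2520; mean CPM(sorafenib) = 1110.0029
Fold change = 1110.0029 / 1589.2520 = 0.69844
log2(0.69844) = -0.5178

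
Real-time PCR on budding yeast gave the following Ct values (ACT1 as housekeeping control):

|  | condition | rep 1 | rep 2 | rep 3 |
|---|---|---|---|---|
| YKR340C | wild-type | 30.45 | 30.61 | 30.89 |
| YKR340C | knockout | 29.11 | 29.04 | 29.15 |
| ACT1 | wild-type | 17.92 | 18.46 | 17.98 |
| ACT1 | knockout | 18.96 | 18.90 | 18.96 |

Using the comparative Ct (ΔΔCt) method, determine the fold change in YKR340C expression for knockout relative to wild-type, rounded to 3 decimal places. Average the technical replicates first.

5.169

Mean Ct: YKR340C wild-type 30.650; YKR340C knockout 29.100; ACT1 wild-type 18.120; ACT1 knockout 18.940
ΔCt(wild-type) = 30.650 − 18.120 = 12.530
ΔCt(knockout) = 29.100 − 18.940 = 10.160
ΔΔCt = 10.160 − 12.530 = -2.370
Fold change = 2^(−(-2.370)) = 2^2.370 = 5.1694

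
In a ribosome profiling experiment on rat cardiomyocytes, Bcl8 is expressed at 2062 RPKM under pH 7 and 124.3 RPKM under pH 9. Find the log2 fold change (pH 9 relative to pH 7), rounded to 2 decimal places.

-4.05

Fold change = 124.3 / 2062 = 0.0603
log2(0.0603) = -4.052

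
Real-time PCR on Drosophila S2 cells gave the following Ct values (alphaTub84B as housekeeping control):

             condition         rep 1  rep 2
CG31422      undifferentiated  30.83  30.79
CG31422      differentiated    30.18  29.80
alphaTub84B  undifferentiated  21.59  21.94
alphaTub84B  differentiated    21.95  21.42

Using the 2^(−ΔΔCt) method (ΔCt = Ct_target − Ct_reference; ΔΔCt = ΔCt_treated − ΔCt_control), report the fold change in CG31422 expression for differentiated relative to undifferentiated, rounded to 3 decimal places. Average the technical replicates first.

1.670

Mean Ct: CG31422 undifferentiated 30.810; CG31422 differentiated 29.990; alphaTub84B undifferentiated 21.765; alphaTub84B differentiated 21.685
ΔCt(undifferentiated) = 30.810 − 21.765 = 9.045
ΔCt(differentiated) = 29.990 − 21.685 = 8.305
ΔΔCt = 8.305 − 9.045 = -0.740
Fold change = 2^(−(-0.740)) = 2^0.740 = 1.6702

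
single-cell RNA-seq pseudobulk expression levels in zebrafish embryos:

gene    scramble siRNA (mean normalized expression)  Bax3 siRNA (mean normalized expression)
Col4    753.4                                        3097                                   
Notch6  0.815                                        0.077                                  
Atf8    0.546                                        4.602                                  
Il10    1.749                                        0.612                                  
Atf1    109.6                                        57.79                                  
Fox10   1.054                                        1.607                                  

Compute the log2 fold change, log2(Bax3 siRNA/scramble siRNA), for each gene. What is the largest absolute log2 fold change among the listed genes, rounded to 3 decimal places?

log2(3097/753.4) = 2.039  (Col4)
log2(0.077/0.815) = -3.404  (Notch6)
log2(4.602/0.546) = 3.075  (Atf8)
log2(0.612/1.749) = -1.515  (Il10)
log2(57.79/109.6) = -0.923  (Atf1)
log2(1.607/1.054) = 0.608  (Fox10)
The largest magnitude belongs to Notch6.

3.404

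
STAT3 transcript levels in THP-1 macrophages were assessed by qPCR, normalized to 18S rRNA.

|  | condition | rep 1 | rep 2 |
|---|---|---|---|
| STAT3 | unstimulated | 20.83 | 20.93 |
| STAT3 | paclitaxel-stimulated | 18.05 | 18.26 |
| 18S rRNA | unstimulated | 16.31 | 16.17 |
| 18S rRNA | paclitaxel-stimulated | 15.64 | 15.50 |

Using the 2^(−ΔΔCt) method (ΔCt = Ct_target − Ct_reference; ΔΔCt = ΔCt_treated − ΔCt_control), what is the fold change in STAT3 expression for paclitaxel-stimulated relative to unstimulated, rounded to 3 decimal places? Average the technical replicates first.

4.155

Mean Ct: STAT3 unstimulated 20.880; STAT3 paclitaxel-stimulated 18.155; 18S rRNA unstimulated 16.240; 18S rRNA paclitaxel-stimulated 15.570
ΔCt(unstimulated) = 20.880 − 16.240 = 4.640
ΔCt(paclitaxel-stimulated) = 18.155 − 15.570 = 2.585
ΔΔCt = 2.585 − 4.640 = -2.055
Fold change = 2^(−(-2.055)) = 2^2.055 = 4.1554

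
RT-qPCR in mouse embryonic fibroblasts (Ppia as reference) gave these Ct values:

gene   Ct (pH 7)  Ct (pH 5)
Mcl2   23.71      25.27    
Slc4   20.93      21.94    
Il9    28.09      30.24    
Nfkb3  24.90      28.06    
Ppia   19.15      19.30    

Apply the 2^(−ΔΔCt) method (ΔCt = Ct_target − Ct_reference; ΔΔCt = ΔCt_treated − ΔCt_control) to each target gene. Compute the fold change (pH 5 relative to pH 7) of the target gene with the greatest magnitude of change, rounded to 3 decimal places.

Mcl2: ΔΔCt = (25.27−19.30) − (23.71−19.15) = 5.97 − 4.56 = 1.41; fold change = 2^-1.41 = 0.376
Slc4: ΔΔCt = (21.94−19.30) − (20.93−19.15) = 2.64 − 1.78 = 0.86; fold change = 2^-0.86 = 0.551
Il9: ΔΔCt = (30.24−19.30) − (28.09−19.15) = 10.94 − 8.94 = 2.00; fold change = 2^-2.00 = 0.250
Nfkb3: ΔΔCt = (28.06−19.30) − (24.90−19.15) = 8.76 − 5.75 = 3.01; fold change = 2^-3.01 = 0.124
Nfkb3 has the largest |ΔΔCt| = 3.01.

0.124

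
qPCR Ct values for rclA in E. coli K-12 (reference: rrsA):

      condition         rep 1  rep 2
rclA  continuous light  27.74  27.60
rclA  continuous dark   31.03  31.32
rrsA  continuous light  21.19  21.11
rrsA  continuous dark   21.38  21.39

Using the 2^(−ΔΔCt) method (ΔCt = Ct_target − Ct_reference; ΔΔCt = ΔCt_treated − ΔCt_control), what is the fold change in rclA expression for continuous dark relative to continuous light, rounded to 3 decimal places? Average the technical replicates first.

Mean Ct: rclA continuous light 27.670; rclA continuous dark 31.175; rrsA continuous light 21.150; rrsA continuous dark 21.385
ΔCt(continuous light) = 27.670 − 21.150 = 6.520
ΔCt(continuous dark) = 31.175 − 21.385 = 9.790
ΔΔCt = 9.790 − 6.520 = 3.270
Fold change = 2^(−3.270) = 0.1037

0.104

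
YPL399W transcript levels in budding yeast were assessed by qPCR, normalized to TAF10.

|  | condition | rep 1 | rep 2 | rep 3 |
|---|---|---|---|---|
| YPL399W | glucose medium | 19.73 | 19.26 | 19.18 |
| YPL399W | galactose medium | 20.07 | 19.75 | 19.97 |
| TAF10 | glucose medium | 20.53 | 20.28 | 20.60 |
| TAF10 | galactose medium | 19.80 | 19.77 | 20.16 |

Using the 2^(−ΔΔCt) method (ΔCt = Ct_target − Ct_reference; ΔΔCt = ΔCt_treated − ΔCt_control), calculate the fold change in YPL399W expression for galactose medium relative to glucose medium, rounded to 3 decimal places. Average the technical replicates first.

Mean Ct: YPL399W glucose medium 19.390; YPL399W galactose medium 19.930; TAF10 glucose medium 20.470; TAF10 galactose medium 19.910
ΔCt(glucose medium) = 19.390 − 20.470 = -1.080
ΔCt(galactose medium) = 19.930 − 19.910 = 0.020
ΔΔCt = 0.020 − (-1.080) = 1.100
Fold change = 2^(−1.100) = 0.4665

0.467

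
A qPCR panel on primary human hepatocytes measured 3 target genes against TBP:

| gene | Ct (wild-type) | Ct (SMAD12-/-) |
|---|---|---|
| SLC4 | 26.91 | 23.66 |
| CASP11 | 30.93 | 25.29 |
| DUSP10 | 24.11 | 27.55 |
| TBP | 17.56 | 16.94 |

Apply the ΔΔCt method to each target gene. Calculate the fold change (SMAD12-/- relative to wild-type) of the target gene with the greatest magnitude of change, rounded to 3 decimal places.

32.447

SLC4: ΔΔCt = (23.66−16.94) − (26.91−17.56) = 6.72 − 9.35 = -2.63; fold change = 2^2.63 = 6.190
CASP11: ΔΔCt = (25.29−16.94) − (30.93−17.56) = 8.35 − 13.37 = -5.02; fold change = 2^5.02 = 32.447
DUSP10: ΔΔCt = (27.55−16.94) − (24.11−17.56) = 10.61 − 6.55 = 4.06; fold change = 2^-4.06 = 0.060
CASP11 has the largest |ΔΔCt| = 5.02.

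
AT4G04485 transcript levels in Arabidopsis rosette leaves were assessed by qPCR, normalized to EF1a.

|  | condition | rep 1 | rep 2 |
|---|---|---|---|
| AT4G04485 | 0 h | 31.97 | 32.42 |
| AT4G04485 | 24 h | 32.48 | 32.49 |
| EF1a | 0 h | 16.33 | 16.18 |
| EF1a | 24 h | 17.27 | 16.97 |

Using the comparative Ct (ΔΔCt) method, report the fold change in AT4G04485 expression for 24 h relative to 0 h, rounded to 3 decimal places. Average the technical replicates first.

Mean Ct: AT4G04485 0 h 32.195; AT4G04485 24 h 32.485; EF1a 0 h 16.255; EF1a 24 h 17.120
ΔCt(0 h) = 32.195 − 16.255 = 15.940
ΔCt(24 h) = 32.485 − 17.120 = 15.365
ΔΔCt = 15.365 − 15.940 = -0.575
Fold change = 2^(−(-0.575)) = 2^0.575 = 1.4897

1.490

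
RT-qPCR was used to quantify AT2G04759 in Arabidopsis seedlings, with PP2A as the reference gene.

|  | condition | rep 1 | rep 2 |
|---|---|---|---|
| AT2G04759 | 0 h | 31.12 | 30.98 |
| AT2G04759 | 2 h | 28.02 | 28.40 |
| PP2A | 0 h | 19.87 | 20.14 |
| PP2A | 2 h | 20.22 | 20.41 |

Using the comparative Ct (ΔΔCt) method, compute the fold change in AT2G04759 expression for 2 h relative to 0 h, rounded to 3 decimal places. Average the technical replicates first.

8.877

Mean Ct: AT2G04759 0 h 31.050; AT2G04759 2 h 28.210; PP2A 0 h 20.005; PP2A 2 h 20.315
ΔCt(0 h) = 31.050 − 20.005 = 11.045
ΔCt(2 h) = 28.210 − 20.315 = 7.895
ΔΔCt = 7.895 − 11.045 = -3.150
Fold change = 2^(−(-3.150)) = 2^3.150 = 8.8766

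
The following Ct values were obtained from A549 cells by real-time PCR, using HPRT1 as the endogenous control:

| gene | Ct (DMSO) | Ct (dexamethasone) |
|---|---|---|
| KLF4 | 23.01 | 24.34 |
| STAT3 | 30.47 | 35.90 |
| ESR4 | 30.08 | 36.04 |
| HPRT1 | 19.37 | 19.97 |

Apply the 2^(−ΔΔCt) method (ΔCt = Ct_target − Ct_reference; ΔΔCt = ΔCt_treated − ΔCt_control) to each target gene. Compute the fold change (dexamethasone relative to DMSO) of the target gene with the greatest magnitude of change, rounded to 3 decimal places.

0.024

KLF4: ΔΔCt = (24.34−19.97) − (23.01−19.37) = 4.37 − 3.64 = 0.73; fold change = 2^-0.73 = 0.603
STAT3: ΔΔCt = (35.90−19.97) − (30.47−19.37) = 15.93 − 11.10 = 4.83; fold change = 2^-4.83 = 0.035
ESR4: ΔΔCt = (36.04−19.97) − (30.08−19.37) = 16.07 − 10.71 = 5.36; fold change = 2^-5.36 = 0.024
ESR4 has the largest |ΔΔCt| = 5.36.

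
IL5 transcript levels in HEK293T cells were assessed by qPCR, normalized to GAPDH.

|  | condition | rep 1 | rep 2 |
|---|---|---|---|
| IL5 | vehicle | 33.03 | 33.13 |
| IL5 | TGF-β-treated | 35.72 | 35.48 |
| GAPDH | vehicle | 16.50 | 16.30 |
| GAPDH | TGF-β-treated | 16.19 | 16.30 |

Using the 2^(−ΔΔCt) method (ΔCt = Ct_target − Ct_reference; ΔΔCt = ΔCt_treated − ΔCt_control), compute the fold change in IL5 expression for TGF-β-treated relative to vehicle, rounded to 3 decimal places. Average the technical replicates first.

0.157

Mean Ct: IL5 vehicle 33.080; IL5 TGF-β-treated 35.600; GAPDH vehicle 16.400; GAPDH TGF-β-treated 16.245
ΔCt(vehicle) = 33.080 − 16.400 = 16.680
ΔCt(TGF-β-treated) = 35.600 − 16.245 = 19.355
ΔΔCt = 19.355 − 16.680 = 2.675
Fold change = 2^(−2.675) = 0.1566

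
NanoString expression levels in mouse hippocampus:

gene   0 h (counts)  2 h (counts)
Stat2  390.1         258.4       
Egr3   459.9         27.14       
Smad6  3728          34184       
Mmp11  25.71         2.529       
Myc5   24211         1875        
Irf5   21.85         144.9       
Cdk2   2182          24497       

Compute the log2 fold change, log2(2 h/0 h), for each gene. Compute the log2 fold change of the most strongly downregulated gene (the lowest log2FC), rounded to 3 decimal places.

-4.083

log2(258.4/390.1) = -0.594  (Stat2)
log2(27.14/459.9) = -4.083  (Egr3)
log2(34184/3728) = 3.197  (Smad6)
log2(2.529/25.71) = -3.346  (Mmp11)
log2(1875/24211) = -3.691  (Myc5)
log2(144.9/21.85) = 2.729  (Irf5)
log2(24497/2182) = 3.489  (Cdk2)
Egr3 is most strongly downregulated.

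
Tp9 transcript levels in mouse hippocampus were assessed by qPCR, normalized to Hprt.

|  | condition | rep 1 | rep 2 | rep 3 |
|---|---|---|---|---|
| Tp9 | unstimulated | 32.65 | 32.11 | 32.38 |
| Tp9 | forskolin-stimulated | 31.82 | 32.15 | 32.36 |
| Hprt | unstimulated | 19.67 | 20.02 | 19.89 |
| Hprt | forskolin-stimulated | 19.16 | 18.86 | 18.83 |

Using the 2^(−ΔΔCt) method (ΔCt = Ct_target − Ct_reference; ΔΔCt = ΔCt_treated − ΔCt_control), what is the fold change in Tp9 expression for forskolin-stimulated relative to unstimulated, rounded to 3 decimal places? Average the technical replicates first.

0.642

Mean Ct: Tp9 unstimulated 32.380; Tp9 forskolin-stimulated 32.110; Hprt unstimulated 19.860; Hprt forskolin-stimulated 18.950
ΔCt(unstimulated) = 32.380 − 19.860 = 12.520
ΔCt(forskolin-stimulated) = 32.110 − 18.950 = 13.160
ΔΔCt = 13.160 − 12.520 = 0.640
Fold change = 2^(−0.640) = 0.6417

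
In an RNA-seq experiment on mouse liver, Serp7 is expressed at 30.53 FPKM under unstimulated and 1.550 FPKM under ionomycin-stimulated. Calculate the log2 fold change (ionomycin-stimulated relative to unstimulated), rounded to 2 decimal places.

-4.30

Fold change = 1.550 / 30.53 = 0.0508
log2(0.0508) = -4.300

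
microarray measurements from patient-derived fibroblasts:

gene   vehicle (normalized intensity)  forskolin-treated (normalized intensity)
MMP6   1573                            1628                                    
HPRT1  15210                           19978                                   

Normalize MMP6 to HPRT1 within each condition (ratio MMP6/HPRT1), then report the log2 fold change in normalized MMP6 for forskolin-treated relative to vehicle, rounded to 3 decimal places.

MMP6/HPRT1 (vehicle) = 1573 / 15210 = 0.10342
MMP6/HPRT1 (forskolin-treated) = 1628 / 19978 = 0.08149
Fold change = 0.08149 / 0.10342 = 0.7880
log2(0.7880) = -0.3438

-0.344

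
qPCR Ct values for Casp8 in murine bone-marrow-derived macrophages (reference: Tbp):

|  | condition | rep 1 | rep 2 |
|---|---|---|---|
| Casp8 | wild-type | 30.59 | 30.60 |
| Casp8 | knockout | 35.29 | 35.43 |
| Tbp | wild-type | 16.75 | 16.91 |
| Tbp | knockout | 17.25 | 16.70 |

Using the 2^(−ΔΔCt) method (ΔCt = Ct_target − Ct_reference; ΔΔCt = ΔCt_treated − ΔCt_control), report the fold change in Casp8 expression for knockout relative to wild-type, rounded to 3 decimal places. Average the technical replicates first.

Mean Ct: Casp8 wild-type 30.595; Casp8 knockout 35.360; Tbp wild-type 16.830; Tbp knockout 16.975
ΔCt(wild-type) = 30.595 − 16.830 = 13.765
ΔCt(knockout) = 35.360 − 16.975 = 18.385
ΔΔCt = 18.385 − 13.765 = 4.620
Fold change = 2^(−4.620) = 0.0407

0.041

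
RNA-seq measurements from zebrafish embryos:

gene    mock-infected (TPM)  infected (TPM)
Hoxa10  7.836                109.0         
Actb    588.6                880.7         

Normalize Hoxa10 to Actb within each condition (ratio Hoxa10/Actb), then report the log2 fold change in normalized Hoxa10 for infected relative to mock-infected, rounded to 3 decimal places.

Hoxa10/Actb (mock-infected) = 7.836 / 588.6 = 0.013313
Hoxa10/Actb (infected) = 109.0 / 880.7 = 0.12377
Fold change = 0.12377 / 0.013313 = 9.2966
log2(9.2966) = 3.2167

3.217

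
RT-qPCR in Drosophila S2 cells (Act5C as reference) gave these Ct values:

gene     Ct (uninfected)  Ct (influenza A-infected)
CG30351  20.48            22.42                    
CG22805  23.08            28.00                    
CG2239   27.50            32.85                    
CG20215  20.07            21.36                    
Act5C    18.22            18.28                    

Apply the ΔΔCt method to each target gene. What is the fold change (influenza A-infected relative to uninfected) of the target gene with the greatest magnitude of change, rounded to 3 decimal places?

CG30351: ΔΔCt = (22.42−18.28) − (20.48−18.22) = 4.14 − 2.26 = 1.88; fold change = 2^-1.88 = 0.272
CG22805: ΔΔCt = (28.00−18.28) − (23.08−18.22) = 9.72 − 4.86 = 4.86; fold change = 2^-4.86 = 0.034
CG2239: ΔΔCt = (32.85−18.28) − (27.50−18.22) = 14.57 − 9.28 = 5.29; fold change = 2^-5.29 = 0.026
CG20215: ΔΔCt = (21.36−18.28) − (20.07−18.22) = 3.08 − 1.85 = 1.23; fold change = 2^-1.23 = 0.426
CG2239 has the largest |ΔΔCt| = 5.29.

0.026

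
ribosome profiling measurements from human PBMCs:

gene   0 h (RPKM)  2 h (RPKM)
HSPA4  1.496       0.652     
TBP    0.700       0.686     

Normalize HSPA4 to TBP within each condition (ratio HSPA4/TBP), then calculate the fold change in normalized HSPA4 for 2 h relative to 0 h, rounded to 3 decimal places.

0.445

HSPA4/TBP (0 h) = 1.496 / 0.700 = 2.1371
HSPA4/TBP (2 h) = 0.652 / 0.686 = 0.95044
Fold change = 0.95044 / 2.1371 = 0.4447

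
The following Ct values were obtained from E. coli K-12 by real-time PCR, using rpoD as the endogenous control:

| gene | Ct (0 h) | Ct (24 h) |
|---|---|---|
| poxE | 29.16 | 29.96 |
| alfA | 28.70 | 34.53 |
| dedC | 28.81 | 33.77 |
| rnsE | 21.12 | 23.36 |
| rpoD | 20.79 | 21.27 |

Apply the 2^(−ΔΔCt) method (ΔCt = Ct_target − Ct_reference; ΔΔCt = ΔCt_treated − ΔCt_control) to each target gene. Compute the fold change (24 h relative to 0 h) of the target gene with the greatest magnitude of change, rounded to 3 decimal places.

0.025

poxE: ΔΔCt = (29.96−21.27) − (29.16−20.79) = 8.69 − 8.37 = 0.32; fold change = 2^-0.32 = 0.801
alfA: ΔΔCt = (34.53−21.27) − (28.70−20.79) = 13.26 − 7.91 = 5.35; fold change = 2^-5.35 = 0.025
dedC: ΔΔCt = (33.77−21.27) − (28.81−20.79) = 12.50 − 8.02 = 4.48; fold change = 2^-4.48 = 0.045
rnsE: ΔΔCt = (23.36−21.27) − (21.12−20.79) = 2.09 − 0.33 = 1.76; fold change = 2^-1.76 = 0.295
alfA has the largest |ΔΔCt| = 5.35.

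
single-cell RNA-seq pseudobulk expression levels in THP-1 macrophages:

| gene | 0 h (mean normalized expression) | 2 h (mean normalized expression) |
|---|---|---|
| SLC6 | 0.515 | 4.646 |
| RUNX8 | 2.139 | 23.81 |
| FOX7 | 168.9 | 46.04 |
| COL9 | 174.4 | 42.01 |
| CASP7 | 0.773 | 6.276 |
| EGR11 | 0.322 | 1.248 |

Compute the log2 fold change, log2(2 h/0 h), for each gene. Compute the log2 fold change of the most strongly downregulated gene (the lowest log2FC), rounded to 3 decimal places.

-2.054

log2(4.646/0.515) = 3.173  (SLC6)
log2(23.81/2.139) = 3.477  (RUNX8)
log2(46.04/168.9) = -1.875  (FOX7)
log2(42.01/174.4) = -2.054  (COL9)
log2(6.276/0.773) = 3.021  (CASP7)
log2(1.248/0.322) = 1.954  (EGR11)
COL9 is most strongly downregulated.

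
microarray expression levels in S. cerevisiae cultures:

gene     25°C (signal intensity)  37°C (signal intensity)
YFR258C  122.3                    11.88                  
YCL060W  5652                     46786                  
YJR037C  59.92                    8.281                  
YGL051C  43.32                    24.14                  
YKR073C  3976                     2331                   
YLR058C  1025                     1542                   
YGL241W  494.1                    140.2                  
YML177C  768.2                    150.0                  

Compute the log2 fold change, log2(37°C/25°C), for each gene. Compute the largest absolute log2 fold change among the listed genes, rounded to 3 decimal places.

log2(11.88/122.3) = -3.364  (YFR258C)
log2(46786/5652) = 3.049  (YCL060W)
log2(8.281/59.92) = -2.855  (YJR037C)
log2(24.14/43.32) = -0.844  (YGL051C)
log2(2331/3976) = -0.770  (YKR073C)
log2(1542/1025) = 0.589  (YLR058C)
log2(140.2/494.1) = -1.817  (YGL241W)
log2(150.0/768.2) = -2.357  (YML177C)
The largest magnitude belongs to YFR258C.

3.364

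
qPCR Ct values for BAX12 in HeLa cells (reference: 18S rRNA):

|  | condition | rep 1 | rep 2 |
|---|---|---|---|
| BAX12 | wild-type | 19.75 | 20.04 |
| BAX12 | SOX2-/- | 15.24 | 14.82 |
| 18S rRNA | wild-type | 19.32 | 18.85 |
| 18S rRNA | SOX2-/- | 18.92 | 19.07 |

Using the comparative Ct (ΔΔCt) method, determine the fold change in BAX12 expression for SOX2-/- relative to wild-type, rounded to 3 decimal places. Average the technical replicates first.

Mean Ct: BAX12 wild-type 19.895; BAX12 SOX2-/- 15.030; 18S rRNA wild-type 19.085; 18S rRNA SOX2-/- 18.995
ΔCt(wild-type) = 19.895 − 19.085 = 0.810
ΔCt(SOX2-/-) = 15.030 − 18.995 = -3.965
ΔΔCt = -3.965 − 0.810 = -4.775
Fold change = 2^(−(-4.775)) = 2^4.775 = 27.3790

27.379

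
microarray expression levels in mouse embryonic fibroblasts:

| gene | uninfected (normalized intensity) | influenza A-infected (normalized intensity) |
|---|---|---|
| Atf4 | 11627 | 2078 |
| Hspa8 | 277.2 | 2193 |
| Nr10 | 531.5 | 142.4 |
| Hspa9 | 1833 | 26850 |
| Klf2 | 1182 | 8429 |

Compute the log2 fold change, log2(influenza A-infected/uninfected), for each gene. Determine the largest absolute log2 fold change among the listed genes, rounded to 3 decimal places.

3.873

log2(2078/11627) = -2.484  (Atf4)
log2(2193/277.2) = 2.984  (Hspa8)
log2(142.4/531.5) = -1.900  (Nr10)
log2(26850/1833) = 3.873  (Hspa9)
log2(8429/1182) = 2.834  (Klf2)
The largest magnitude belongs to Hspa9.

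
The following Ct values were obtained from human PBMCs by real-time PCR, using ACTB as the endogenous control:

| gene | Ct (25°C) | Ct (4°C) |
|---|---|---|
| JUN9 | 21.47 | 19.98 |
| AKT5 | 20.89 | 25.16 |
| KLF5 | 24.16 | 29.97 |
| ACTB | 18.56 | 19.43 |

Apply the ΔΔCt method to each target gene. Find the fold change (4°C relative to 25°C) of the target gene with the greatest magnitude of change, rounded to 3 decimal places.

0.033

JUN9: ΔΔCt = (19.98−19.43) − (21.47−18.56) = 0.55 − 2.91 = -2.36; fold change = 2^2.36 = 5.134
AKT5: ΔΔCt = (25.16−19.43) − (20.89−18.56) = 5.73 − 2.33 = 3.40; fold change = 2^-3.40 = 0.095
KLF5: ΔΔCt = (29.97−19.43) − (24.16−18.56) = 10.54 − 5.60 = 4.94; fold change = 2^-4.94 = 0.033
KLF5 has the largest |ΔΔCt| = 4.94.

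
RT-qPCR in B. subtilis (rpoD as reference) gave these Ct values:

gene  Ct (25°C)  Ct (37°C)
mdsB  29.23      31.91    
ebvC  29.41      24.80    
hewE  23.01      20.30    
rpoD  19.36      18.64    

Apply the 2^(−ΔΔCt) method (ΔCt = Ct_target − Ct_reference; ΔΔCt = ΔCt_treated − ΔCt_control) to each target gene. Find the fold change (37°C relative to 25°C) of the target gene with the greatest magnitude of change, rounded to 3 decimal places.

mdsB: ΔΔCt = (31.91−18.64) − (29.23−19.36) = 13.27 − 9.87 = 3.40; fold change = 2^-3.40 = 0.095
ebvC: ΔΔCt = (24.80−18.64) − (29.41−19.36) = 6.16 − 10.05 = -3.89; fold change = 2^3.89 = 14.825
hewE: ΔΔCt = (20.30−18.64) − (23.01−19.36) = 1.66 − 3.65 = -1.99; fold change = 2^1.99 = 3.972
ebvC has the largest |ΔΔCt| = 3.89.

14.825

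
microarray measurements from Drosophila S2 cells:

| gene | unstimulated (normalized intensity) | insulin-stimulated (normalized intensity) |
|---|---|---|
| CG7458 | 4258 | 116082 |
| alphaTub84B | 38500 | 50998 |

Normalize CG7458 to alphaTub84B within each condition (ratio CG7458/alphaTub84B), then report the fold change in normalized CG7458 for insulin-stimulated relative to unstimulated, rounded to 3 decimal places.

CG7458/alphaTub84B (unstimulated) = 4258 / 38500 = 0.1106
CG7458/alphaTub84B (insulin-stimulated) = 116082 / 50998 = 2.2762
Fold change = 2.2762 / 0.1106 = 20.5810

20.581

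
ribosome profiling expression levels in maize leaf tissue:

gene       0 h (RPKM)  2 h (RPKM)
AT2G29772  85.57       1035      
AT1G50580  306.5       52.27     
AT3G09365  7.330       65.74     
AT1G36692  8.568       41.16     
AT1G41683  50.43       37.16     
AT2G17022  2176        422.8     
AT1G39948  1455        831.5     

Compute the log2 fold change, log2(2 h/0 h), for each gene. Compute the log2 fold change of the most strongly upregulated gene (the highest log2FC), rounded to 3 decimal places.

3.596

log2(1035/85.57) = 3.596  (AT2G29772)
log2(52.27/306.5) = -2.552  (AT1G50580)
log2(65.74/7.330) = 3.165  (AT3G09365)
log2(41.16/8.568) = 2.264  (AT1G36692)
log2(37.16/50.43) = -0.441  (AT1G41683)
log2(422.8/2176) = -2.364  (AT2G17022)
log2(831.5/1455) = -0.807  (AT1G39948)
AT2G29772 is most strongly upregulated.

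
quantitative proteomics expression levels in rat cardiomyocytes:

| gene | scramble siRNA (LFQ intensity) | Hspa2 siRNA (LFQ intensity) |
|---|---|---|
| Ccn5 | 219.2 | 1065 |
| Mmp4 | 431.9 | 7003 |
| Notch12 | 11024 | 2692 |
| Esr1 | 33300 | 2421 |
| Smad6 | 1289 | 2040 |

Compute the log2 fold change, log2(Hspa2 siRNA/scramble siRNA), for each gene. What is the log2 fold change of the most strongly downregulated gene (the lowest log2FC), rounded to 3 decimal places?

-3.782

log2(1065/219.2) = 2.281  (Ccn5)
log2(7003/431.9) = 4.019  (Mmp4)
log2(2692/11024) = -2.034  (Notch12)
log2(2421/33300) = -3.782  (Esr1)
log2(2040/1289) = 0.662  (Smad6)
Esr1 is most strongly downregulated.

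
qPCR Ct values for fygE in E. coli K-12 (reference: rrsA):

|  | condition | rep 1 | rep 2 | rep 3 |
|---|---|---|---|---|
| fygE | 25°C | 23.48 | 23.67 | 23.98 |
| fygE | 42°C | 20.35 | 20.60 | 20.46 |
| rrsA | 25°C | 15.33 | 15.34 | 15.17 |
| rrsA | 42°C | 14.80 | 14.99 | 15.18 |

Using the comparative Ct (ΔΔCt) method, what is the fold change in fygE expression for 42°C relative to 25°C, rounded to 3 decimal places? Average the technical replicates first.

Mean Ct: fygE 25°C 23.710; fygE 42°C 20.470; rrsA 25°C 15.280; rrsA 42°C 14.990
ΔCt(25°C) = 23.710 − 15.280 = 8.430
ΔCt(42°C) = 20.470 − 14.990 = 5.480
ΔΔCt = 5.480 − 8.430 = -2.950
Fold change = 2^(−(-2.950)) = 2^2.950 = 7.7275

7.727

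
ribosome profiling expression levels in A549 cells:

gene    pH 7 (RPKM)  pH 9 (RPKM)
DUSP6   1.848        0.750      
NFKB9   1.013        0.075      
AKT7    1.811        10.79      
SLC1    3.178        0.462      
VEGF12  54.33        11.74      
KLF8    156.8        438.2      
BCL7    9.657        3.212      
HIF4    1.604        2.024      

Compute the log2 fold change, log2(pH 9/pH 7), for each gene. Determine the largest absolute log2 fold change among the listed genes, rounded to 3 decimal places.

3.756

log2(0.750/1.848) = -1.301  (DUSP6)
log2(0.075/1.013) = -3.756  (NFKB9)
log2(10.79/1.811) = 2.575  (AKT7)
log2(0.462/3.178) = -2.782  (SLC1)
log2(11.74/54.33) = -2.210  (VEGF12)
log2(438.2/156.8) = 1.483  (KLF8)
log2(3.212/9.657) = -1.588  (BCL7)
log2(2.024/1.604) = 0.336  (HIF4)
The largest magnitude belongs to NFKB9.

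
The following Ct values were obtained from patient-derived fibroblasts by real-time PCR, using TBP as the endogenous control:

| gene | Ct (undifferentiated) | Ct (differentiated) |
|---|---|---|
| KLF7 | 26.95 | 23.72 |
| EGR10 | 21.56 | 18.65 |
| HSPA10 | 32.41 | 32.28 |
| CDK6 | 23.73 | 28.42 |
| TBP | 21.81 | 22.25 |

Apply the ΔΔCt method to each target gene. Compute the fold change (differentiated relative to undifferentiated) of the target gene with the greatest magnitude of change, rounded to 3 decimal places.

KLF7: ΔΔCt = (23.72−22.25) − (26.95−21.81) = 1.47 − 5.14 = -3.67; fold change = 2^3.67 = 12.729
EGR10: ΔΔCt = (18.65−22.25) − (21.56−21.81) = -3.60 − (-0.25) = -3.35; fold change = 2^3.35 = 10.196
HSPA10: ΔΔCt = (32.28−22.25) − (32.41−21.81) = 10.03 − 10.60 = -0.57; fold change = 2^0.57 = 1.485
CDK6: ΔΔCt = (28.42−22.25) − (23.73−21.81) = 6.17 − 1.92 = 4.25; fold change = 2^-4.25 = 0.053
CDK6 has the largest |ΔΔCt| = 4.25.

0.053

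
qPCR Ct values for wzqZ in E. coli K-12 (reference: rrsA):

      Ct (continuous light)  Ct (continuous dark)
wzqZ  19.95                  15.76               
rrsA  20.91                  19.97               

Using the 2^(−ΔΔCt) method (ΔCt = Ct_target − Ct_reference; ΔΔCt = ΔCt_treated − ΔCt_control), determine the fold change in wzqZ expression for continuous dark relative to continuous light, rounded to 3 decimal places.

ΔCt(continuous light) = 19.950 − 20.910 = -0.960
ΔCt(continuous dark) = 15.760 − 19.970 = -4.210
ΔΔCt = -4.210 − (-0.960) = -3.250
Fold change = 2^(−(-3.250)) = 2^3.250 = 9.5137

9.514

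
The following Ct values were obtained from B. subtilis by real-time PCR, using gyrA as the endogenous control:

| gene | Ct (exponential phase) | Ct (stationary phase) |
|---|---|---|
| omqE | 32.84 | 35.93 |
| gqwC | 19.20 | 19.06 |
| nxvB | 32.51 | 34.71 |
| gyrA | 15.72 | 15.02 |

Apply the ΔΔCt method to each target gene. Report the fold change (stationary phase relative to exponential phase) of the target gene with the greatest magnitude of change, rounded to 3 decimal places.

omqE: ΔΔCt = (35.93−15.02) − (32.84−15.72) = 20.91 − 17.12 = 3.79; fold change = 2^-3.79 = 0.072
gqwC: ΔΔCt = (19.06−15.02) − (19.20−15.72) = 4.04 − 3.48 = 0.56; fold change = 2^-0.56 = 0.678
nxvB: ΔΔCt = (34.71−15.02) − (32.51−15.72) = 19.69 − 16.79 = 2.90; fold change = 2^-2.90 = 0.134
omqE has the largest |ΔΔCt| = 3.79.

0.072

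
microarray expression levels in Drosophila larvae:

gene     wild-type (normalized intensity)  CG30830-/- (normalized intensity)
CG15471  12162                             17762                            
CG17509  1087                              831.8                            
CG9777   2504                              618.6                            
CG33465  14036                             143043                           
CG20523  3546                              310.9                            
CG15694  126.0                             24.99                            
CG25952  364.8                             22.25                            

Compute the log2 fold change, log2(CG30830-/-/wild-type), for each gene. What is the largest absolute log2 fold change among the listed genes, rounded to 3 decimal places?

4.035

log2(17762/12162) = 0.546  (CG15471)
log2(831.8/1087) = -0.386  (CG17509)
log2(618.6/2504) = -2.017  (CG9777)
log2(143043/14036) = 3.349  (CG33465)
log2(310.9/3546) = -3.512  (CG20523)
log2(24.99/126.0) = -2.334  (CG15694)
log2(22.25/364.8) = -4.035  (CG25952)
The largest magnitude belongs to CG25952.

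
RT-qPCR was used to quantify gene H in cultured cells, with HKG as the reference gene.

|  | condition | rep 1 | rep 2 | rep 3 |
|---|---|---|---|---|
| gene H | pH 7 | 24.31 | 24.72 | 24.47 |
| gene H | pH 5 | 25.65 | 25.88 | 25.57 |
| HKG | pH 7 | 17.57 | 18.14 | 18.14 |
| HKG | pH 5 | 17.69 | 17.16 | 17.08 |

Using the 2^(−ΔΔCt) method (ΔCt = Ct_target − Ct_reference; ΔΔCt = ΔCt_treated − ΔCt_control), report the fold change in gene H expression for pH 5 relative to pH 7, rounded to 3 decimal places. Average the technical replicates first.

0.279

Mean Ct: gene H pH 7 24.500; gene H pH 5 25.700; HKG pH 7 17.950; HKG pH 5 17.310
ΔCt(pH 7) = 24.500 − 17.950 = 6.550
ΔCt(pH 5) = 25.700 − 17.310 = 8.390
ΔΔCt = 8.390 − 6.550 = 1.840
Fold change = 2^(−1.840) = 0.2793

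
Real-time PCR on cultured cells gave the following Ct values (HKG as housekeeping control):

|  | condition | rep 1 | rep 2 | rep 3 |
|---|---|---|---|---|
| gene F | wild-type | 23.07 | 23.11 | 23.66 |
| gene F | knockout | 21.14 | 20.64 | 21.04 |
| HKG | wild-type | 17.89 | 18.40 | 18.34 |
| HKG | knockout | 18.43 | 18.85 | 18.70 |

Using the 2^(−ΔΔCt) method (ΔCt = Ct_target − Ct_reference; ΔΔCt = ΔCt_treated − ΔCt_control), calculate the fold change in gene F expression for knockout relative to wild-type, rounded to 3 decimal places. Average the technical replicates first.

Mean Ct: gene F wild-type 23.280; gene F knockout 20.940; HKG wild-type 18.210; HKG knockout 18.660
ΔCt(wild-type) = 23.280 − 18.210 = 5.070
ΔCt(knockout) = 20.940 − 18.660 = 2.280
ΔΔCt = 2.280 − 5.070 = -2.790
Fold change = 2^(−(-2.790)) = 2^2.790 = 6.9163

6.916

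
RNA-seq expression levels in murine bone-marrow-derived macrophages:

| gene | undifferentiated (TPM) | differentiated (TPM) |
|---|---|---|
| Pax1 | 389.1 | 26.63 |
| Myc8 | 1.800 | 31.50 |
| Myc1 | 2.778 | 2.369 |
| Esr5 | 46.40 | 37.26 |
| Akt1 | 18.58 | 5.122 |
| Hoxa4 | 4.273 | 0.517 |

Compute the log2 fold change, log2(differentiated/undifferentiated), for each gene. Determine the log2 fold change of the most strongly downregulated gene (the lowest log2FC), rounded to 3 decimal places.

-3.869

log2(26.63/389.1) = -3.869  (Pax1)
log2(31.50/1.800) = 4.129  (Myc8)
log2(2.369/2.778) = -0.230  (Myc1)
log2(37.26/46.40) = -0.316  (Esr5)
log2(5.122/18.58) = -1.859  (Akt1)
log2(0.517/4.273) = -3.047  (Hoxa4)
Pax1 is most strongly downregulated.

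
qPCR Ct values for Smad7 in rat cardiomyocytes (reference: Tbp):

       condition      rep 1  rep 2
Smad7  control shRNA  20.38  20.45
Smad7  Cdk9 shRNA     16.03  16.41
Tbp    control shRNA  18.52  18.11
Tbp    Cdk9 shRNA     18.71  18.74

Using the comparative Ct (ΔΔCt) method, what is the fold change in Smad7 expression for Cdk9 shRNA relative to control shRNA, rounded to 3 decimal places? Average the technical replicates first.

Mean Ct: Smad7 control shRNA 20.415; Smad7 Cdk9 shRNA 16.220; Tbp control shRNA 18.315; Tbp Cdk9 shRNA 18.725
ΔCt(control shRNA) = 20.415 − 18.315 = 2.100
ΔCt(Cdk9 shRNA) = 16.220 − 18.725 = -2.505
ΔΔCt = -2.505 − 2.100 = -4.605
Fold change = 2^(−(-4.605)) = 2^4.605 = 24.3357

24.336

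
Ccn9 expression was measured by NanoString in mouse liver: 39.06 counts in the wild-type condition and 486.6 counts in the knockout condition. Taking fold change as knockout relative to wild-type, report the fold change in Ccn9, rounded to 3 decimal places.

12.458

Fold change = 486.6 / 39.06 = 12.4578
Ccn9 is upregulated.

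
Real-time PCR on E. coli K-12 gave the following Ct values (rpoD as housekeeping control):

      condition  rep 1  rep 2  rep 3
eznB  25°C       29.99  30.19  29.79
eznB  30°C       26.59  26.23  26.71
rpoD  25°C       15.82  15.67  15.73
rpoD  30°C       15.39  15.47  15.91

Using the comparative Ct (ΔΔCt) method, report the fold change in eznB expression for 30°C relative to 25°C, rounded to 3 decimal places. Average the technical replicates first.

Mean Ct: eznB 25°C 29.990; eznB 30°C 26.510; rpoD 25°C 15.740; rpoD 30°C 15.590
ΔCt(25°C) = 29.990 − 15.740 = 14.250
ΔCt(30°C) = 26.510 − 15.590 = 10.920
ΔΔCt = 10.920 − 14.250 = -3.330
Fold change = 2^(−(-3.330)) = 2^3.330 = 10.0561

10.056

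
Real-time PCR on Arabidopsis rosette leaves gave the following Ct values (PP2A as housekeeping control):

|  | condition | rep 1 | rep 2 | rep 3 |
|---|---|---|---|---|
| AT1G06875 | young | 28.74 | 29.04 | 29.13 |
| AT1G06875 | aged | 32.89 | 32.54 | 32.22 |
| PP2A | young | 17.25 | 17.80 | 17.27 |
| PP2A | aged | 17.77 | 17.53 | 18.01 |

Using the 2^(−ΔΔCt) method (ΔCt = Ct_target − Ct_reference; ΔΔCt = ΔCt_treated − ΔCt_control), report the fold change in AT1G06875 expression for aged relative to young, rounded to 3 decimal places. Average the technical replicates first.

0.105

Mean Ct: AT1G06875 young 28.970; AT1G06875 aged 32.550; PP2A young 17.440; PP2A aged 17.770
ΔCt(young) = 28.970 − 17.440 = 11.530
ΔCt(aged) = 32.550 − 17.770 = 14.780
ΔΔCt = 14.780 − 11.530 = 3.250
Fold change = 2^(−3.250) = 0.1051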